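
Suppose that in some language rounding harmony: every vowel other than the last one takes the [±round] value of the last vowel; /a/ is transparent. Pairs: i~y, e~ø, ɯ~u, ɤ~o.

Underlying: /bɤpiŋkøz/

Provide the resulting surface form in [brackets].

/ɤ/ harmonizes with /ø/ ([+round]) → [o]
/i/ harmonizes with /ø/ ([+round]) → [y]

[bopyŋkøz]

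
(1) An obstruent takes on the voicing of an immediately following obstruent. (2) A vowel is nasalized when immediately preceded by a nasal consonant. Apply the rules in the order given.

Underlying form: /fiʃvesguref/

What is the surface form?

Rule 1: /ʃ/ before /v/ (voiced) → [ʒ]
Rule 1: /s/ before /g/ (voiced) → [z]
After rule 1: fiʒvezguref
Rule 2: no segment meets the rule's conditions; no change.

[fiʒvezguref]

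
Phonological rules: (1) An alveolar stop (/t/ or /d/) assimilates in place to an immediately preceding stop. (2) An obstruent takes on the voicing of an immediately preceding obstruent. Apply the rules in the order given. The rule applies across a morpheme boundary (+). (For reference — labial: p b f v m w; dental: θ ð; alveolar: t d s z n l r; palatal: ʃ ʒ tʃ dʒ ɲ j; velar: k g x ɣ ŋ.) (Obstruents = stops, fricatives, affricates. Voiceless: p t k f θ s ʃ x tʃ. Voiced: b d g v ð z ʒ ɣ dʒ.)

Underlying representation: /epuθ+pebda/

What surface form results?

Rule 1: /d/ after /b/ (labial) → [b]
After rule 1: epuθ+pebba
Rule 2: no segment meets the rule's conditions; no change.

[epuθ+pebba]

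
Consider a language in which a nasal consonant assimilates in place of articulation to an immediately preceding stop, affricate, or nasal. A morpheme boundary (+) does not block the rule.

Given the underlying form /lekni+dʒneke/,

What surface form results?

[lekŋi+dʒɲeke]

/n/ after /k/ (velar) → [ŋ]
/n/ after /dʒ/ (palatal) → [ɲ]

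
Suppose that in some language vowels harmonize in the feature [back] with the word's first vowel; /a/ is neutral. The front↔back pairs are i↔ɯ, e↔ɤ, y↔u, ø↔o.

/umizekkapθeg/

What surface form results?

/i/ harmonizes with /u/ ([+back]) → [ɯ]
/e/ harmonizes with /u/ ([+back]) → [ɤ]
/e/ harmonizes with /u/ ([+back]) → [ɤ]

[umɯzɤkkapθɤg]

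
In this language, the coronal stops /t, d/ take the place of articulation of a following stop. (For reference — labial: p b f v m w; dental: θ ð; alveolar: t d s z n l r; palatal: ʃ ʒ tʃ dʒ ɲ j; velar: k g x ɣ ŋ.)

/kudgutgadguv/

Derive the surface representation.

/d/ before /g/ (velar) → [g]
/t/ before /g/ (velar) → [k]
/d/ before /g/ (velar) → [g]

[kuggukgagguv]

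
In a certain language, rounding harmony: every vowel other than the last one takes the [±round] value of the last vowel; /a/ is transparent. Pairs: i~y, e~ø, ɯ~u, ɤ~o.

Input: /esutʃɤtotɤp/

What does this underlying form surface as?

/u/ harmonizes with /ɤ/ ([-round]) → [ɯ]
/o/ harmonizes with /ɤ/ ([-round]) → [ɤ]

[esɯtʃɤtɤtɤp]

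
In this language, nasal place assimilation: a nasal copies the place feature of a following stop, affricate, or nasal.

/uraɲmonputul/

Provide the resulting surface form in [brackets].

[urammomputul]

/ɲ/ before /m/ (labial) → [m]
/n/ before /p/ (labial) → [m]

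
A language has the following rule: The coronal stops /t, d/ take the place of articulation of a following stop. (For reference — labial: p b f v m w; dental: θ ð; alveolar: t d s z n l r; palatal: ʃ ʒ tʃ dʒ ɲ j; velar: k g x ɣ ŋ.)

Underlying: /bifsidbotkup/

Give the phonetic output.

[bifsibbokkup]

/d/ before /b/ (labial) → [b]
/t/ before /k/ (velar) → [k]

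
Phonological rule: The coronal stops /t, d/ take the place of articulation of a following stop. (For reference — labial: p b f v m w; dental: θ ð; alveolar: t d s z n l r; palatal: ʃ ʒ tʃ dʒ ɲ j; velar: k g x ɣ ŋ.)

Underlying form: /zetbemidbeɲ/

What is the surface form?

/t/ before /b/ (labial) → [p]
/d/ before /b/ (labial) → [b]

[zepbemibbeɲ]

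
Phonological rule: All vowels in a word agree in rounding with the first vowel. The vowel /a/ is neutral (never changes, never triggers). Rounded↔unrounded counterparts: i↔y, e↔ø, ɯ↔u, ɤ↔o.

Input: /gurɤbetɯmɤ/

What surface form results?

[gurobøtumo]

/ɤ/ harmonizes with /u/ ([+round]) → [o]
/e/ harmonizes with /u/ ([+round]) → [ø]
/ɯ/ harmonizes with /u/ ([+round]) → [u]
/ɤ/ harmonizes with /u/ ([+round]) → [o]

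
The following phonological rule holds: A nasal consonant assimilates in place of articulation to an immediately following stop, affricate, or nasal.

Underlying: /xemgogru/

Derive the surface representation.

/m/ before /g/ (velar) → [ŋ]

[xeŋgogru]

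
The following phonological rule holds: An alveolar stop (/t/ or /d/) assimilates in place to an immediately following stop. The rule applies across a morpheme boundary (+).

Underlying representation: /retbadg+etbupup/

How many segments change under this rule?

3

/t/ before /b/ (labial) → [p]
/d/ before /g/ (velar) → [g]
/t/ before /b/ (labial) → [p]
3 segments change.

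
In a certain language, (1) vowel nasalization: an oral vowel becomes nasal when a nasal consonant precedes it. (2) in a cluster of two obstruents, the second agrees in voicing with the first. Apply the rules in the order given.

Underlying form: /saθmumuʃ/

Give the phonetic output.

[saθmũmũʃ]

Rule 1: /u/ after nasal /m/ → [ũ]
Rule 1: /u/ after nasal /m/ → [ũ]
After rule 1: saθmũmũʃ
Rule 2: no segment meets the rule's conditions; no change.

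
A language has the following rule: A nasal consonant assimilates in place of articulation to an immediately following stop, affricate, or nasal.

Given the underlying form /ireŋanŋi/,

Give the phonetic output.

[ireŋaŋŋi]

/n/ before /ŋ/ (velar) → [ŋ]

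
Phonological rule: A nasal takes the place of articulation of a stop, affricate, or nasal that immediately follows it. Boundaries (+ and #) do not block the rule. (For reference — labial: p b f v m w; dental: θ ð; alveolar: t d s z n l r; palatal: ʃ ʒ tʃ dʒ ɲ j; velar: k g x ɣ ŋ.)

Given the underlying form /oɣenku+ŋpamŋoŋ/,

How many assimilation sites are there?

/n/ before /k/ (velar) → [ŋ]
/ŋ/ before /p/ (labial) → [m]
/m/ before /ŋ/ (velar) → [ŋ]
3 segments change.

3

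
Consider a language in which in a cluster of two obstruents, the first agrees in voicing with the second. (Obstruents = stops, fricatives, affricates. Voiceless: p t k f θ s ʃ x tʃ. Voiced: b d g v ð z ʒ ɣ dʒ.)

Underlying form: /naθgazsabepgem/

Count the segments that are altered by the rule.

/θ/ before /g/ (voiced) → [ð]
/z/ before /s/ (voiceless) → [s]
/p/ before /g/ (voiced) → [b]
3 segments change.

3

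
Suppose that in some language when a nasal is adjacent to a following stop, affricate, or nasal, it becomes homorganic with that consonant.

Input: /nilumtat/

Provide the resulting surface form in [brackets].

/m/ before /t/ (alveolar) → [n]

[niluntat]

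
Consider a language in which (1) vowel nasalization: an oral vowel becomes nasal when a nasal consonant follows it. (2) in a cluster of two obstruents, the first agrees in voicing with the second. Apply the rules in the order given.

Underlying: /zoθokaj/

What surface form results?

Rule 1: no segment meets the rule's conditions; no change.
After rule 1: zoθokaj
Rule 2: no segment meets the rule's conditions; no change.

[zoθokaj]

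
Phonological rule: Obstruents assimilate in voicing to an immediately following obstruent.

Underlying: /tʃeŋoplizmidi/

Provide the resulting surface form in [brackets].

no segment meets the rule's conditions; no change.

[tʃeŋoplizmidi]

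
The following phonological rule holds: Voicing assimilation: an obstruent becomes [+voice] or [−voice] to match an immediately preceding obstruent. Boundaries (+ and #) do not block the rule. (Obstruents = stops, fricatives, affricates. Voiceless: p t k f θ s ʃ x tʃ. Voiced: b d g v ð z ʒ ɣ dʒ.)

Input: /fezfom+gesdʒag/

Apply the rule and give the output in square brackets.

[fezvom+gestʃag]

/f/ after /z/ (voiced) → [v]
/dʒ/ after /s/ (voiceless) → [tʃ]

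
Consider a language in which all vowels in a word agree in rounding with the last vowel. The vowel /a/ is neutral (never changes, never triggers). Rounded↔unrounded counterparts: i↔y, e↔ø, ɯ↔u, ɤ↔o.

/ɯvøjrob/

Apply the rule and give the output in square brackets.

[uvøjrob]

/ɯ/ harmonizes with /o/ ([+round]) → [u]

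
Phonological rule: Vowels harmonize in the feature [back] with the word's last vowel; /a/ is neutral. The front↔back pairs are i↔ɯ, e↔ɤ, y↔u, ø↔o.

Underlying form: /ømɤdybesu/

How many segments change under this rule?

/ø/ harmonizes with /u/ ([+back]) → [o]
/y/ harmonizes with /u/ ([+back]) → [u]
/e/ harmonizes with /u/ ([+back]) → [ɤ]
3 segments change.

3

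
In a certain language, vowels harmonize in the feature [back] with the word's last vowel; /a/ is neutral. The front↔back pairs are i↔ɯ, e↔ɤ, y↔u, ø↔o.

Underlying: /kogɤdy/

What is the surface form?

[køgedy]

/o/ harmonizes with /y/ ([-back]) → [ø]
/ɤ/ harmonizes with /y/ ([-back]) → [e]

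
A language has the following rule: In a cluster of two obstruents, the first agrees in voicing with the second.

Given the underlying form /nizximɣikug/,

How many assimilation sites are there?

1

/z/ before /x/ (voiceless) → [s]
1 segment changes.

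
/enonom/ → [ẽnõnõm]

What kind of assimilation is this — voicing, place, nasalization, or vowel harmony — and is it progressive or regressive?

nasalization, regressive

/e/→[ẽ] /o/→[õ] /o/→[õ].
Each target copies a feature from the following segment, so the direction is regressive.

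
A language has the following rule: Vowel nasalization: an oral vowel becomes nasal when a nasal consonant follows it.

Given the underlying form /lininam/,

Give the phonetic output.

[lĩnĩnãm]

/i/ before nasal /n/ → [ĩ]
/i/ before nasal /n/ → [ĩ]
/a/ before nasal /m/ → [ã]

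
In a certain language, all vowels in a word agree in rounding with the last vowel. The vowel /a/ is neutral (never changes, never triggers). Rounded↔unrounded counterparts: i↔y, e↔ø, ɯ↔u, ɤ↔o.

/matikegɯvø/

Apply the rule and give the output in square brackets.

[matykøguvø]

/i/ harmonizes with /ø/ ([+round]) → [y]
/e/ harmonizes with /ø/ ([+round]) → [ø]
/ɯ/ harmonizes with /ø/ ([+round]) → [u]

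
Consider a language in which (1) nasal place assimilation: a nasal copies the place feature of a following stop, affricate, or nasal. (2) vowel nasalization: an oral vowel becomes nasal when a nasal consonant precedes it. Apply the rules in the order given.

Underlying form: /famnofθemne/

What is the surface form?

[fannõfθennẽ]

Rule 1: /m/ before /n/ (alveolar) → [n]
Rule 1: /m/ before /n/ (alveolar) → [n]
After rule 1: fannofθenne
Rule 2: /o/ after nasal /n/ → [õ]
Rule 2: /e/ after nasal /n/ → [ẽ]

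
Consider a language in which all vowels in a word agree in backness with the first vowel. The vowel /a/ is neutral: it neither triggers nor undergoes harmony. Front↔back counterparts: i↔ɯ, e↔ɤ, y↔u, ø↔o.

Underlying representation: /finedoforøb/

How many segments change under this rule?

/o/ harmonizes with /i/ ([-back]) → [ø]
/o/ harmonizes with /i/ ([-back]) → [ø]
2 segments change.

2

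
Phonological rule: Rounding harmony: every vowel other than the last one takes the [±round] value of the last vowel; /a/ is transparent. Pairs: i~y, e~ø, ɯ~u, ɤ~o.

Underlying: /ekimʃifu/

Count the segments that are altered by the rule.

/e/ harmonizes with /u/ ([+round]) → [ø]
/i/ harmonizes with /u/ ([+round]) → [y]
/i/ harmonizes with /u/ ([+round]) → [y]
3 segments change.

3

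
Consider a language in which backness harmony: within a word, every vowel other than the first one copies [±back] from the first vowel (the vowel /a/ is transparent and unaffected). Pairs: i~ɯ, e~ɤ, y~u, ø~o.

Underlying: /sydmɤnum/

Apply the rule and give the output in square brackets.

[sydmenym]

/ɤ/ harmonizes with /y/ ([-back]) → [e]
/u/ harmonizes with /y/ ([-back]) → [y]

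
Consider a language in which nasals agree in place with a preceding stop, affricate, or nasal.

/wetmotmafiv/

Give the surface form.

/m/ after /t/ (alveolar) → [n]
/m/ after /t/ (alveolar) → [n]

[wetnotnafiv]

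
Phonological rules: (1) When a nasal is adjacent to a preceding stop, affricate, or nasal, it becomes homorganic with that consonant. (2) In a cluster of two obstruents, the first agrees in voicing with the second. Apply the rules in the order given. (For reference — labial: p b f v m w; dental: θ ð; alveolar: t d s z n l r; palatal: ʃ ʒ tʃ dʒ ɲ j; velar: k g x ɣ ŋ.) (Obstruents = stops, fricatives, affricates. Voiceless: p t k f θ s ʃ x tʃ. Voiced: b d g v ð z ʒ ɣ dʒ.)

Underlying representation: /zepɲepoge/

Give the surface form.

Rule 1: /ɲ/ after /p/ (labial) → [m]
After rule 1: zepmepoge
Rule 2: no segment meets the rule's conditions; no change.

[zepmepoge]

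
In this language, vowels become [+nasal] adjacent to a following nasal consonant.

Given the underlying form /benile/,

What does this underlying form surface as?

[bẽnile]

/e/ before nasal /n/ → [ẽ]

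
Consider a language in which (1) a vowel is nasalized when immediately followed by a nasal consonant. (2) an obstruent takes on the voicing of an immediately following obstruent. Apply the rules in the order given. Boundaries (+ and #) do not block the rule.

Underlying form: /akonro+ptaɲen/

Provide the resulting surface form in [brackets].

[akõnro+ptãɲẽn]

Rule 1: /o/ before nasal /n/ → [õ]
Rule 1: /a/ before nasal /ɲ/ → [ã]
Rule 1: /e/ before nasal /n/ → [ẽ]
After rule 1: akõnro+ptãɲẽn
Rule 2: no segment meets the rule's conditions; no change.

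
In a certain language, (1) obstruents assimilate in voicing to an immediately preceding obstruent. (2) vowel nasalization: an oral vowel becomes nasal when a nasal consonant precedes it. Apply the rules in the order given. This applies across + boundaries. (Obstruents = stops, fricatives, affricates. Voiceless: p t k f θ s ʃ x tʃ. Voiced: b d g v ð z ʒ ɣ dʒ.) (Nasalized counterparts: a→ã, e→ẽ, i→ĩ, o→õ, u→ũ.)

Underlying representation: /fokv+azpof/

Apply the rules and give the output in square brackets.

Rule 1: /v/ after /k/ (voiceless) → [f]
Rule 1: /p/ after /z/ (voiced) → [b]
After rule 1: fokf+azbof
Rule 2: no segment meets the rule's conditions; no change.

[fokf+azbof]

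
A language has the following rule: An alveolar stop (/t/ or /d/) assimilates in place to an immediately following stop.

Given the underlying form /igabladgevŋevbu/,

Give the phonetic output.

[igablaggevŋevbu]

/d/ before /g/ (velar) → [g]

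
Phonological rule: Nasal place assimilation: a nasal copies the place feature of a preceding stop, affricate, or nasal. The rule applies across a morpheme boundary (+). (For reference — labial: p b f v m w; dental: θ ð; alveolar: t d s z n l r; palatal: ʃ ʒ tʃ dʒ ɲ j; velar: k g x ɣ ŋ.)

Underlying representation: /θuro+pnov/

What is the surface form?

[θuro+pmov]

/n/ after /p/ (labial) → [m]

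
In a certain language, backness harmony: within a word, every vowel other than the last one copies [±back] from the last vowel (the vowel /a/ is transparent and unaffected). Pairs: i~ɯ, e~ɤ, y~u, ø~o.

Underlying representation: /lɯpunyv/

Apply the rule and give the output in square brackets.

[lipynyv]

/ɯ/ harmonizes with /y/ ([-back]) → [i]
/u/ harmonizes with /y/ ([-back]) → [y]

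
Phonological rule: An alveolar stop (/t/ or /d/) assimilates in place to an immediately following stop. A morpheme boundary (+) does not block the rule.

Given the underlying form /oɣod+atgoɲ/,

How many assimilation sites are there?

/t/ before /g/ (velar) → [k]
1 segment changes.

1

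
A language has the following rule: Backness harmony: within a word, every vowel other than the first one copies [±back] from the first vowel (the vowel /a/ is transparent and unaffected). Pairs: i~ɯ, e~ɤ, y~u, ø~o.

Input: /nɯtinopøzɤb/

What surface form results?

/i/ harmonizes with /ɯ/ ([+back]) → [ɯ]
/ø/ harmonizes with /ɯ/ ([+back]) → [o]

[nɯtɯnopozɤb]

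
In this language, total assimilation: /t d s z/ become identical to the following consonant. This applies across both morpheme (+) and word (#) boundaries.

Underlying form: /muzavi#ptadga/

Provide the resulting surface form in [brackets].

[muzavi#ptagga]

/d/ before /g/ → [g] (total assimilation)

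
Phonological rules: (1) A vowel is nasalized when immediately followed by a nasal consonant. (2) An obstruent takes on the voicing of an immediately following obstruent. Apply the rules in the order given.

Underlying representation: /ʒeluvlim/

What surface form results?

[ʒeluvlĩm]

Rule 1: /i/ before nasal /m/ → [ĩ]
After rule 1: ʒeluvlĩm
Rule 2: no segment meets the rule's conditions; no change.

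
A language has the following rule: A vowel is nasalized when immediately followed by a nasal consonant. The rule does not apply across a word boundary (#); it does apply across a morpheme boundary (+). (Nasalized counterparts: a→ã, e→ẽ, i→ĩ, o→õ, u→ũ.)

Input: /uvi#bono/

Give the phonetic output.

[uvi#bõno]

/o/ before nasal /n/ → [õ]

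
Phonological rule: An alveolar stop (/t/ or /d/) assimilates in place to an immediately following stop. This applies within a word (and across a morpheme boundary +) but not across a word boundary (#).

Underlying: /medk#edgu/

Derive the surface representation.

[megk#eggu]

/d/ before /k/ (velar) → [g]
/d/ before /g/ (velar) → [g]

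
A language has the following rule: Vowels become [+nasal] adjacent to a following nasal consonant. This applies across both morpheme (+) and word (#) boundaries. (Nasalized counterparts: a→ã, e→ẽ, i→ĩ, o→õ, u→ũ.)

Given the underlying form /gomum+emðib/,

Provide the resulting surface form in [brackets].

/o/ before nasal /m/ → [õ]
/u/ before nasal /m/ → [ũ]
/e/ before nasal /m/ → [ẽ]

[gõmũm+ẽmðib]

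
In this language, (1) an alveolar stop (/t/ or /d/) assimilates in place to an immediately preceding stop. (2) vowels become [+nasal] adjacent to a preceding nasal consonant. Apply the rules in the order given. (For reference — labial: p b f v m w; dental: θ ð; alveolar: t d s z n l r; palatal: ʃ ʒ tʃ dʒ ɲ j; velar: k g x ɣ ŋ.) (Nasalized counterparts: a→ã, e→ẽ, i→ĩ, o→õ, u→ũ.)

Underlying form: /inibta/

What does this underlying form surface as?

[inĩbpa]

Rule 1: /t/ after /b/ (labial) → [p]
After rule 1: inibpa
Rule 2: /i/ after nasal /n/ → [ĩ]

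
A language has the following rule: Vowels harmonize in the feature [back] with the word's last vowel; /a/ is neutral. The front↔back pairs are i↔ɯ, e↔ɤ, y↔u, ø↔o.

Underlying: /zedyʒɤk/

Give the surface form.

[zɤduʒɤk]

/e/ harmonizes with /ɤ/ ([+back]) → [ɤ]
/y/ harmonizes with /ɤ/ ([+back]) → [u]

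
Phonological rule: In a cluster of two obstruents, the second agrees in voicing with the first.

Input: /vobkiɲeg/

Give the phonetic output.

/k/ after /b/ (voiced) → [g]

[vobgiɲeg]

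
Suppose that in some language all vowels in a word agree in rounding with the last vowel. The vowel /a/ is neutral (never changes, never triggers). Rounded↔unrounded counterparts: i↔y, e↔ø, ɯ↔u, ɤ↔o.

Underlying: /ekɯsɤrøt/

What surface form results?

[økusorøt]

/e/ harmonizes with /ø/ ([+round]) → [ø]
/ɯ/ harmonizes with /ø/ ([+round]) → [u]
/ɤ/ harmonizes with /ø/ ([+round]) → [o]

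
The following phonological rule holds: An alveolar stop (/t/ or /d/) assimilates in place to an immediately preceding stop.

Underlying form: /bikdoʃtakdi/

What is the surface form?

/d/ after /k/ (velar) → [g]
/d/ after /k/ (velar) → [g]

[bikgoʃtakgi]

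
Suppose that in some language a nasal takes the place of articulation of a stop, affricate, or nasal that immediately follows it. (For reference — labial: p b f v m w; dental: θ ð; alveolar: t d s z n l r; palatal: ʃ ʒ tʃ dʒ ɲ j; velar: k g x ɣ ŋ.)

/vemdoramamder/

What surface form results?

/m/ before /d/ (alveolar) → [n]
/m/ before /d/ (alveolar) → [n]

[vendoramander]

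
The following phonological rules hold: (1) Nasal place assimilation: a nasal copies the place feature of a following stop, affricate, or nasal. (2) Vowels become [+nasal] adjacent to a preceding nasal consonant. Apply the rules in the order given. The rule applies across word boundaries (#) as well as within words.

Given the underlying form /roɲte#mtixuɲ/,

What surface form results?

Rule 1: /ɲ/ before /t/ (alveolar) → [n]
Rule 1: /m/ before /t/ (alveolar) → [n]
After rule 1: ronte#ntixuɲ
Rule 2: no segment meets the rule's conditions; no change.

[ronte#ntixuɲ]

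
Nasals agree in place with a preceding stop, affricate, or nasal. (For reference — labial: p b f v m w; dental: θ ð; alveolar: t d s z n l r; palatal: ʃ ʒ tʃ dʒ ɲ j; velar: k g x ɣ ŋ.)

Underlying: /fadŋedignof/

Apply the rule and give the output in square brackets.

[fadnedigŋof]

/ŋ/ after /d/ (alveolar) → [n]
/n/ after /g/ (velar) → [ŋ]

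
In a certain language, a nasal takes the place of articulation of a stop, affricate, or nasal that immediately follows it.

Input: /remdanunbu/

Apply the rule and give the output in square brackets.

[rendanumbu]

/m/ before /d/ (alveolar) → [n]
/n/ before /b/ (labial) → [m]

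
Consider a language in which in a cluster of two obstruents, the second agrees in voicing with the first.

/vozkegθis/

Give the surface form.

/k/ after /z/ (voiced) → [g]
/θ/ after /g/ (voiced) → [ð]

[vozgegðis]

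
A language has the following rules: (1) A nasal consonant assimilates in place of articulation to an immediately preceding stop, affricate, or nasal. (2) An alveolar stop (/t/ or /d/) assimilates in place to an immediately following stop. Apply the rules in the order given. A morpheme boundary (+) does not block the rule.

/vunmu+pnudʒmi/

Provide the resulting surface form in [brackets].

[vunnu+pmudʒɲi]

Rule 1: /m/ after /n/ (alveolar) → [n]
Rule 1: /n/ after /p/ (labial) → [m]
Rule 1: /m/ after /dʒ/ (palatal) → [ɲ]
After rule 1: vunnu+pmudʒɲi
Rule 2: no segment meets the rule's conditions; no change.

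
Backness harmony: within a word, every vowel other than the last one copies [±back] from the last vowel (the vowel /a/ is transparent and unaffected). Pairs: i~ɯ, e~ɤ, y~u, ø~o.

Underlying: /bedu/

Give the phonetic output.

[bɤdu]

/e/ harmonizes with /u/ ([+back]) → [ɤ]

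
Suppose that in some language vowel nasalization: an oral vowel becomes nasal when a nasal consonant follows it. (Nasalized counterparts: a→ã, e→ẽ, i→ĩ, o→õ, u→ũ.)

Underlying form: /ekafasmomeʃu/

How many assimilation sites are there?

1

/o/ before nasal /m/ → [õ]
1 segment changes.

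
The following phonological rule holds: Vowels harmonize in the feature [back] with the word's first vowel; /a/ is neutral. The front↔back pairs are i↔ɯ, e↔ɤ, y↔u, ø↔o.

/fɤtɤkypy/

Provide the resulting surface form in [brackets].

/y/ harmonizes with /ɤ/ ([+back]) → [u]
/y/ harmonizes with /ɤ/ ([+back]) → [u]

[fɤtɤkupu]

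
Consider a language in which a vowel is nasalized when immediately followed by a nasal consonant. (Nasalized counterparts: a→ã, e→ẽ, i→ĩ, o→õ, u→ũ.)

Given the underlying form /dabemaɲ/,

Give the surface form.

/e/ before nasal /m/ → [ẽ]
/a/ before nasal /ɲ/ → [ã]

[dabẽmãɲ]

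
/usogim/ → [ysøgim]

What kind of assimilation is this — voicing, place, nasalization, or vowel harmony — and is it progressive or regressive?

vowel harmony, regressive

/u/→[y] /o/→[ø].
Vowels agree with the last vowel, so the harmony is regressive.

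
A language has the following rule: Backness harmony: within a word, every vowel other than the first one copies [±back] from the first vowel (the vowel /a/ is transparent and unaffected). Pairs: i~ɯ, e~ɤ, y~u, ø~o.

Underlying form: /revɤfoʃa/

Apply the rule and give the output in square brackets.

[reveføʃa]

/ɤ/ harmonizes with /e/ ([-back]) → [e]
/o/ harmonizes with /e/ ([-back]) → [ø]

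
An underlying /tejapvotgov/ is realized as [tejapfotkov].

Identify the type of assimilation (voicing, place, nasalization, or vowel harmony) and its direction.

/v/→[f] /g/→[k].
Each target copies a feature from the preceding segment, so the direction is progressive.

voicing assimilation, progressive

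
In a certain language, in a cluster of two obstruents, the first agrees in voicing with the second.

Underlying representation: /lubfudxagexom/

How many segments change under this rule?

/b/ before /f/ (voiceless) → [p]
/d/ before /x/ (voiceless) → [t]
2 segments change.

2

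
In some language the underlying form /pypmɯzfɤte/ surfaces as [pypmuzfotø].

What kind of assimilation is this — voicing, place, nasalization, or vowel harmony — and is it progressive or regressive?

/ɯ/→[u] /ɤ/→[o] /e/→[ø].
Vowels agree with the first vowel, so the harmony is progressive.

vowel harmony, progressive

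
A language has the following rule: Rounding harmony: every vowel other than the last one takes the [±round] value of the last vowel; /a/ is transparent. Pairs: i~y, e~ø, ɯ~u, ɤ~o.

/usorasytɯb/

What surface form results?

[ɯsɤrasitɯb]

/u/ harmonizes with /ɯ/ ([-round]) → [ɯ]
/o/ harmonizes with /ɯ/ ([-round]) → [ɤ]
/y/ harmonizes with /ɯ/ ([-round]) → [i]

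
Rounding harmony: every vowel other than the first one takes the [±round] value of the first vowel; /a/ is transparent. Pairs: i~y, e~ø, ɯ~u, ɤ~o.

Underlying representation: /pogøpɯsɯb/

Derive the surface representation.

[pogøpusub]

/ɯ/ harmonizes with /o/ ([+round]) → [u]
/ɯ/ harmonizes with /o/ ([+round]) → [u]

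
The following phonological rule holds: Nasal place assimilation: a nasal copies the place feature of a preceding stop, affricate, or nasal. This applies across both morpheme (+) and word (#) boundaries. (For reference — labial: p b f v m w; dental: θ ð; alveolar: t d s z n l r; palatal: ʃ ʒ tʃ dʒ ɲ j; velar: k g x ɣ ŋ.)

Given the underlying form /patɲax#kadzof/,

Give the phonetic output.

[patnax#kadzof]

/ɲ/ after /t/ (alveolar) → [n]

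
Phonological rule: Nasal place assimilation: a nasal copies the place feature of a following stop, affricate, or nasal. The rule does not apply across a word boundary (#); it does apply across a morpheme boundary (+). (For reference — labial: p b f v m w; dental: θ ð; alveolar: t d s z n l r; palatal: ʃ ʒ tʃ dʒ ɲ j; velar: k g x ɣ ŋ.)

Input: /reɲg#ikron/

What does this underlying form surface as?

[reŋg#ikron]

/ɲ/ before /g/ (velar) → [ŋ]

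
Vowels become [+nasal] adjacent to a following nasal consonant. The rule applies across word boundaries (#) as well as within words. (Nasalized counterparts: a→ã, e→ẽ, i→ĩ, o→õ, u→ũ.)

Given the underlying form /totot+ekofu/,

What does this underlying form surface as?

[totot+ekofu]

no segment meets the rule's conditions; no change.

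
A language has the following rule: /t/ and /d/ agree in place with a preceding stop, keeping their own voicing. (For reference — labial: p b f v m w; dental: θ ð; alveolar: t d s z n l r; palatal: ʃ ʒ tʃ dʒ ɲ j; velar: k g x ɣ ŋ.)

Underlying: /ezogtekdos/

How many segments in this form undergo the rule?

/t/ after /g/ (velar) → [k]
/d/ after /k/ (velar) → [g]
2 segments change.

2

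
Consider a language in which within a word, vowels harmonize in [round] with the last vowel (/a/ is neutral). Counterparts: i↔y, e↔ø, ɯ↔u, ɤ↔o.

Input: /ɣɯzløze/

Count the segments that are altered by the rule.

1

/ø/ harmonizes with /e/ ([-round]) → [e]
1 segment changes.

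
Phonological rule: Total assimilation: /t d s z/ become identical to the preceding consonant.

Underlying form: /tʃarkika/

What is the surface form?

[tʃarkika]

no segment meets the rule's conditions; no change.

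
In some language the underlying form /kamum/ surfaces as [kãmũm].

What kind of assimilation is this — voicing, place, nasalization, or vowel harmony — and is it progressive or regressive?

nasalization, regressive

/a/→[ã] /u/→[ũ].
Each target copies a feature from the following segment, so the direction is regressive.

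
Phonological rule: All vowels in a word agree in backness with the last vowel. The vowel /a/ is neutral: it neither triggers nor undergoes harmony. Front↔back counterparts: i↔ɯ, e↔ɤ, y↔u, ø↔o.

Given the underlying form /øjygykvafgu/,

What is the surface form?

[ojugukvafgu]

/ø/ harmonizes with /u/ ([+back]) → [o]
/y/ harmonizes with /u/ ([+back]) → [u]
/y/ harmonizes with /u/ ([+back]) → [u]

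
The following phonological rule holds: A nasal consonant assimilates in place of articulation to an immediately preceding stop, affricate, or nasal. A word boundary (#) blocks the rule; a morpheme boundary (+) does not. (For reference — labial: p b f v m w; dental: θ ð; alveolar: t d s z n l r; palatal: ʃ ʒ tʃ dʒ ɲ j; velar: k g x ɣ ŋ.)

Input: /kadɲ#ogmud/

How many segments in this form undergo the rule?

2

/ɲ/ after /d/ (alveolar) → [n]
/m/ after /g/ (velar) → [ŋ]
2 segments change.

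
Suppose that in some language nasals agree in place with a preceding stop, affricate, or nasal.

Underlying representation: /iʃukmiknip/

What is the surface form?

[iʃukŋikŋip]

/m/ after /k/ (velar) → [ŋ]
/n/ after /k/ (velar) → [ŋ]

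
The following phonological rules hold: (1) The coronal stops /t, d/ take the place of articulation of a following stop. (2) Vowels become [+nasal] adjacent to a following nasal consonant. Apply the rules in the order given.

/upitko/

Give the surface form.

Rule 1: /t/ before /k/ (velar) → [k]
After rule 1: upikko
Rule 2: no segment meets the rule's conditions; no change.

[upikko]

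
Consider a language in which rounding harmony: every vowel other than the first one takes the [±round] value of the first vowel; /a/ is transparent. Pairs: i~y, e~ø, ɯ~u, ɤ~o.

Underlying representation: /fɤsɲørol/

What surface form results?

[fɤsɲerɤl]

/ø/ harmonizes with /ɤ/ ([-round]) → [e]
/o/ harmonizes with /ɤ/ ([-round]) → [ɤ]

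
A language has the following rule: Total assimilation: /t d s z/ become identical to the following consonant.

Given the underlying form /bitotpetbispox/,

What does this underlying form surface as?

[bitoppebbippox]

/t/ before /p/ → [p] (total assimilation)
/t/ before /b/ → [b] (total assimilation)
/s/ before /p/ → [p] (total assimilation)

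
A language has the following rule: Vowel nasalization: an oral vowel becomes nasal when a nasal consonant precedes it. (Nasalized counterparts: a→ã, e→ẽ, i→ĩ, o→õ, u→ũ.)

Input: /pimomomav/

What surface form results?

/o/ after nasal /m/ → [õ]
/o/ after nasal /m/ → [õ]
/a/ after nasal /m/ → [ã]

[pimõmõmãv]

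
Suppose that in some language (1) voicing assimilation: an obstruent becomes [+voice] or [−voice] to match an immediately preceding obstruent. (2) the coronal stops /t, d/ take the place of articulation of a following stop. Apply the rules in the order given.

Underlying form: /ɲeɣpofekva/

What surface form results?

Rule 1: /p/ after /ɣ/ (voiced) → [b]
Rule 1: /v/ after /k/ (voiceless) → [f]
After rule 1: ɲeɣbofekfa
Rule 2: no segment meets the rule's conditions; no change.

[ɲeɣbofekfa]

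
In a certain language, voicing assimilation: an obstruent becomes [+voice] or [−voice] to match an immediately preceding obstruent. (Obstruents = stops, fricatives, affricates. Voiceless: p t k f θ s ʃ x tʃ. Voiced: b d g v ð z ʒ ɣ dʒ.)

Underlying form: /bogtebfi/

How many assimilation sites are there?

2

/t/ after /g/ (voiced) → [d]
/f/ after /b/ (voiced) → [v]
2 segments change.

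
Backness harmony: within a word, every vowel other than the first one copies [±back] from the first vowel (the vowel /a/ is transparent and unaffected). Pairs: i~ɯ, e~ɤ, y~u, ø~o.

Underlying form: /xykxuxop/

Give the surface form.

/u/ harmonizes with /y/ ([-back]) → [y]
/o/ harmonizes with /y/ ([-back]) → [ø]

[xykxyxøp]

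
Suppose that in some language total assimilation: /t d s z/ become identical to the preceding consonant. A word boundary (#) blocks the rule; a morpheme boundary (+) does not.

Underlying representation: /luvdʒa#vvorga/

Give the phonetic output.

no segment meets the rule's conditions; no change.

[luvdʒa#vvorga]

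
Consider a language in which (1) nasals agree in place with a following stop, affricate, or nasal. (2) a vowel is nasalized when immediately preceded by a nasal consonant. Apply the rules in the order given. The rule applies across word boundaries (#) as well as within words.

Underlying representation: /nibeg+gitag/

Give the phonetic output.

Rule 1: no segment meets the rule's conditions; no change.
After rule 1: nibeg+gitag
Rule 2: /i/ after nasal /n/ → [ĩ]

[nĩbeg+gitag]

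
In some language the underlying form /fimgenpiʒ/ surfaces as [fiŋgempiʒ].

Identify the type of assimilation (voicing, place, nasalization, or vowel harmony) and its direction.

place assimilation, regressive

/m/→[ŋ] /n/→[m].
Each target copies a feature from the following segment, so the direction is regressive.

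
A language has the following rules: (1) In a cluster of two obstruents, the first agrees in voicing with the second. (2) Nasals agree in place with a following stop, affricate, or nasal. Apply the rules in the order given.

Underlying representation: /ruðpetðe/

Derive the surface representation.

[ruθpedðe]

Rule 1: /ð/ before /p/ (voiceless) → [θ]
Rule 1: /t/ before /ð/ (voiced) → [d]
After rule 1: ruθpedðe
Rule 2: no segment meets the rule's conditions; no change.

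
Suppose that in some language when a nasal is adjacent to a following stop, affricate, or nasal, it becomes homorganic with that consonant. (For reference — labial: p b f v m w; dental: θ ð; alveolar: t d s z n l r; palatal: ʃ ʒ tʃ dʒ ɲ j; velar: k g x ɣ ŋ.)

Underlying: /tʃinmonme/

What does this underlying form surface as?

/n/ before /m/ (labial) → [m]
/n/ before /m/ (labial) → [m]

[tʃimmomme]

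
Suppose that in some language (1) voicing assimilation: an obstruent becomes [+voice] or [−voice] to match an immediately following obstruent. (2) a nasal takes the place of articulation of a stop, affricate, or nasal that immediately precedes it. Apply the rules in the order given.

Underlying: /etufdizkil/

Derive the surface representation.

[etuvdiskil]

Rule 1: /f/ before /d/ (voiced) → [v]
Rule 1: /z/ before /k/ (voiceless) → [s]
After rule 1: etuvdiskil
Rule 2: no segment meets the rule's conditions; no change.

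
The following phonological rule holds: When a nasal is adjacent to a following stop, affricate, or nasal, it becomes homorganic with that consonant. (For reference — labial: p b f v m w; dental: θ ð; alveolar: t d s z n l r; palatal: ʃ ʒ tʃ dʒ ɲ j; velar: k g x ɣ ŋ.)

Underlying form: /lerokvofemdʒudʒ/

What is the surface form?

[lerokvofeɲdʒudʒ]

/m/ before /dʒ/ (palatal) → [ɲ]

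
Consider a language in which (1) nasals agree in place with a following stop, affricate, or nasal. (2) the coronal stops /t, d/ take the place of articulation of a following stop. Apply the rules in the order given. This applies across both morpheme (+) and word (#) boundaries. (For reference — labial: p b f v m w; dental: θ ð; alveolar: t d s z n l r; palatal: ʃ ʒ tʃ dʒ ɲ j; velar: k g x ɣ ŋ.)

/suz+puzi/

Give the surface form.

[suz+puzi]

Rule 1: no segment meets the rule's conditions; no change.
After rule 1: suz+puzi
Rule 2: no segment meets the rule's conditions; no change.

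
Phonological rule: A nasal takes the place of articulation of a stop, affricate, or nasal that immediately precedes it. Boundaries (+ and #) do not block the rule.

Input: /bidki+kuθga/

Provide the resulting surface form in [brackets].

[bidki+kuθga]

no segment meets the rule's conditions; no change.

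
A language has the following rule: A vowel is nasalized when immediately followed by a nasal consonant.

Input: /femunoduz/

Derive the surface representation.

[fẽmũnoduz]

/e/ before nasal /m/ → [ẽ]
/u/ before nasal /n/ → [ũ]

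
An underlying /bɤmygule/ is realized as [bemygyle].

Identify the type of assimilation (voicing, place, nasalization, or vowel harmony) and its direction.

vowel harmony, regressive

/ɤ/→[e] /u/→[y].
Vowels agree with the last vowel, so the harmony is regressive.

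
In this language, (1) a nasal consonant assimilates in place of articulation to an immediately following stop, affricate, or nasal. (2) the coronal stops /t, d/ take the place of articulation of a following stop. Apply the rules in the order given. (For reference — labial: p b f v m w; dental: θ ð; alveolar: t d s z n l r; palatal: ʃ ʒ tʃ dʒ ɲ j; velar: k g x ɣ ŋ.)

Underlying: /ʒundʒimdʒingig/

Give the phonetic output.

Rule 1: /n/ before /dʒ/ (palatal) → [ɲ]
Rule 1: /m/ before /dʒ/ (palatal) → [ɲ]
Rule 1: /n/ before /g/ (velar) → [ŋ]
After rule 1: ʒuɲdʒiɲdʒiŋgig
Rule 2: no segment meets the rule's conditions; no change.

[ʒuɲdʒiɲdʒiŋgig]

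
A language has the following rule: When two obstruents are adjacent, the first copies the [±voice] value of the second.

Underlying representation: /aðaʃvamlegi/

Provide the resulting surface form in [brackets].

[aðaʒvamlegi]

/ʃ/ before /v/ (voiced) → [ʒ]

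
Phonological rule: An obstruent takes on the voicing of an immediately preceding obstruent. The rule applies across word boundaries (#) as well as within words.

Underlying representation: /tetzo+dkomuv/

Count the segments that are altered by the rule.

/z/ after /t/ (voiceless) → [s]
/k/ after /d/ (voiced) → [g]
2 segments change.

2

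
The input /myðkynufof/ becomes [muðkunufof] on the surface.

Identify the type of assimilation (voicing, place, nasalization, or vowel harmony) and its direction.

/y/→[u] /y/→[u].
Vowels agree with the last vowel, so the harmony is regressive.

vowel harmony, regressive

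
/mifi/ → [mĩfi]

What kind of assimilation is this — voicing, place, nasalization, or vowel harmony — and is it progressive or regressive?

nasalization, progressive

/i/→[ĩ].
Each target copies a feature from the preceding segment, so the direction is progressive.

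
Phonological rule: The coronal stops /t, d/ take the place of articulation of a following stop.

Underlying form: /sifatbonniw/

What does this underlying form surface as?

[sifapbonniw]

/t/ before /b/ (labial) → [p]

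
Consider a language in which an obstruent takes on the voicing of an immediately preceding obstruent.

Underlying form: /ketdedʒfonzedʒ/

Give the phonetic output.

[kettedʒvonzedʒ]

/d/ after /t/ (voiceless) → [t]
/f/ after /dʒ/ (voiced) → [v]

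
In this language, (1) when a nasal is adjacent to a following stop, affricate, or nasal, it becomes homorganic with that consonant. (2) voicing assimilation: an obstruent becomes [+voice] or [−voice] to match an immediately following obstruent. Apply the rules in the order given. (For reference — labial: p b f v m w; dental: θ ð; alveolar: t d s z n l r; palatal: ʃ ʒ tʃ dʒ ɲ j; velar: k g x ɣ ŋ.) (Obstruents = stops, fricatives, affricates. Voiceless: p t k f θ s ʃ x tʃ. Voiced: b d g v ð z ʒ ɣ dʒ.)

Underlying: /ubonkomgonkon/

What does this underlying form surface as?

Rule 1: /n/ before /k/ (velar) → [ŋ]
Rule 1: /m/ before /g/ (velar) → [ŋ]
Rule 1: /n/ before /k/ (velar) → [ŋ]
After rule 1: uboŋkoŋgoŋkon
Rule 2: no segment meets the rule's conditions; no change.

[uboŋkoŋgoŋkon]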